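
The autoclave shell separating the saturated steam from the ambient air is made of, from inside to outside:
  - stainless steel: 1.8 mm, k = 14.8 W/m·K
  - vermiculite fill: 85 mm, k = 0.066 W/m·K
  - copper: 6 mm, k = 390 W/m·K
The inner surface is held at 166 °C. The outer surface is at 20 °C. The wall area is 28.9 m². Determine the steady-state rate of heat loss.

Using the resistance-network approach (series):
R_stainless steel = L/(kA) = 0.0018/(14.8×28.9) = 4.208×10^-6 K/W
R_vermiculite fill = L/(kA) = 0.085/(0.066×28.9) = 0.04456 K/W
R_copper = L/(kA) = 0.006/(390×28.9) = 5.323×10^-7 K/W
R_total = 0.04457 K/W
Q = ΔT / R_total = 146 / 0.04457

Q ≈ 3280 W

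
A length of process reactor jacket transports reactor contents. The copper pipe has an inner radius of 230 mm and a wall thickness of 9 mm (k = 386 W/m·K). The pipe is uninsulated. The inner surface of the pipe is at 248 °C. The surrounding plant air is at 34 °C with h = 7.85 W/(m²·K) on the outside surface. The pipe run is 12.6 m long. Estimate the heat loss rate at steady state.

Q ≈ 31800 W

For a radial system each layer contributes R = ln(r_out/r_in)/(2πkL); films add R = 1/(hA).
R_copper pipe wall = ln(239/230)/(2π×386×12.6) = 1.256×10^-6 K/W
R_outer film = 1/(h_o·2πr_oL) = 1/(7.85×2π×0.239×12.6) = 0.006733 K/W
R_total = 0.006734 K/W
Q = ΔT/R_total = 214/0.006734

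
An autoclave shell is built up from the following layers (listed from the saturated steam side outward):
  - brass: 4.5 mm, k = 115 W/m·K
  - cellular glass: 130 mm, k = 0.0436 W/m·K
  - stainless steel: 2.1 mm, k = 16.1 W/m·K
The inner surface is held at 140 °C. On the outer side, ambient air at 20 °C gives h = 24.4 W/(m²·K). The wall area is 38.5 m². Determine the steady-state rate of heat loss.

Q ≈ 1530 W

Thermal resistances in series:
R_brass = L/(kA) = 0.0045/(115×38.5) = 1.016×10^-6 K/W
R_cellular glass = L/(kA) = 0.13/(0.0436×38.5) = 0.07745 K/W
R_stainless steel = L/(kA) = 0.0021/(16.1×38.5) = 3.388×10^-6 K/W
R_outer film = 1/(h_o·A) = 1/(24.4×38.5) = 0.001065 K/W
R_total = 0.07851 K/W
Q = ΔT / R_total = 120 / 0.07851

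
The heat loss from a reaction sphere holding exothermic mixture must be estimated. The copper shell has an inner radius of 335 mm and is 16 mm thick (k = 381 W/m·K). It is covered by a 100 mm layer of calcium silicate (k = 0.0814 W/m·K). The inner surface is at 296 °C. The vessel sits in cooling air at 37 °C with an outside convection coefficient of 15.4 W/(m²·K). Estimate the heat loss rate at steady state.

Q ≈ 403 W

Spherical conduction: R = (1/r_in − 1/r_out)/(4πk) per layer; series-sum.
R_copper shell = (1/0.335 − 1/0.351)/(4π×381) = 2.842×10^-5 K/W
R_calcium silicate = (1/0.351 − 1/0.451)/(4π×0.0814) = 0.6176 K/W
R_outer film = 1/(h·4πr_o²) = 1/(15.4×4π×0.451²) = 0.0254 K/W
R_total = 0.643 K/W
Q = ΔT/R_total = 259/0.643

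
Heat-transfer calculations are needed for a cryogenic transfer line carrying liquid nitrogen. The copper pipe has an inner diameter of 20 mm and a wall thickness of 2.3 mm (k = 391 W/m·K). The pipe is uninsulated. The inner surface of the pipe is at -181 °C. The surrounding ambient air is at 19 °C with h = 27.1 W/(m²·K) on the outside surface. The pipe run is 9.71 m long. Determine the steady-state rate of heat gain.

Treating each annulus and film as a series resistance:
R_copper pipe wall = ln(12.3/10)/(2π×391×9.71) = 8.678×10^-6 K/W
R_outer film = 1/(h_o·2πr_oL) = 1/(27.1×2π×0.0123×9.71) = 0.04917 K/W
R_total = 0.04918 K/W
Q = ΔT/R_total = 200/0.04918

Q ≈ 4070 W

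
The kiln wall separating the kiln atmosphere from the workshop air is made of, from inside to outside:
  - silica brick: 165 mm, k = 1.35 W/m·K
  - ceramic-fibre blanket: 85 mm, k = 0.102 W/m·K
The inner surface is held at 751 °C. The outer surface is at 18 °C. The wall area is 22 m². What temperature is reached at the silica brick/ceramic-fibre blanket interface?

Model the wall as resistances in series:
R_silica brick = L/(kA) = 0.165/(1.35×22) = 0.005556 K/W
R_ceramic-fibre blanket = L/(kA) = 0.085/(0.102×22) = 0.03788 K/W
R_total = 0.04343 K/W;  Q = ΔT/R_total = 733/0.04343 = 16880 W
T_interface = T_inner − Q·ΣR(inner→interface) = 751 − 16900×0.005556

T ≈ 657 °C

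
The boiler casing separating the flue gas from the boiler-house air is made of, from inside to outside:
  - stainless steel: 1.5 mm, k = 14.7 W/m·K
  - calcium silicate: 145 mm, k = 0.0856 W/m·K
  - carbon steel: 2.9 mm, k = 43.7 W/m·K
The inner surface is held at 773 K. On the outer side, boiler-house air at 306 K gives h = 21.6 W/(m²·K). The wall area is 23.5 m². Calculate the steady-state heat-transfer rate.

Q ≈ 6310 W

Using the resistance-network approach (series):
R_stainless steel = L/(kA) = 0.0015/(14.7×23.5) = 4.342×10^-6 K/W
R_calcium silicate = L/(kA) = 0.145/(0.0856×23.5) = 0.07208 K/W
R_carbon steel = L/(kA) = 0.0029/(43.7×23.5) = 2.824×10^-6 K/W
R_outer film = 1/(h_o·A) = 1/(21.6×23.5) = 0.00197 K/W
R_total = 0.07406 K/W
Q = ΔT / R_total = 467 / 0.07406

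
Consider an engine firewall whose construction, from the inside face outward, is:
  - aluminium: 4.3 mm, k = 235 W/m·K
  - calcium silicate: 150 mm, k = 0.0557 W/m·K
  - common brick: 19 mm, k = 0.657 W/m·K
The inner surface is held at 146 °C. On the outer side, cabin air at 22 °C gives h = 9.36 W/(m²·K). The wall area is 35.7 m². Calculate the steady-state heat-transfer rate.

Q ≈ 1560 W

Thermal resistances in series:
R_aluminium = L/(kA) = 0.0043/(235×35.7) = 5.125×10^-7 K/W
R_calcium silicate = L/(kA) = 0.15/(0.0557×35.7) = 0.07543 K/W
R_common brick = L/(kA) = 0.019/(0.657×35.7) = 8.101×10^-4 K/W
R_outer film = 1/(h_o·A) = 1/(9.36×35.7) = 0.002993 K/W
R_total = 0.07924 K/W
Q = ΔT / R_total = 124 / 0.07924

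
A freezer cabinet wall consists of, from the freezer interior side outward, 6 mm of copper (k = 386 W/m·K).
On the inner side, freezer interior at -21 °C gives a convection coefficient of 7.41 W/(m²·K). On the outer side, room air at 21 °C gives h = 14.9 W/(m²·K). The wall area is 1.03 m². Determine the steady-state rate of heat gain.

Treating each layer as a thermal resistance in series:
R_inner film = 1/(h_i·A) = 1/(7.41×1.03) = 0.131 K/W
R_copper = L/(kA) = 0.006/(386×1.03) = 1.509×10^-5 K/W
R_outer film = 1/(h_o·A) = 1/(14.9×1.03) = 0.06516 K/W
R_total = 0.1962 K/W
Q = ΔT / R_total = 42 / 0.1962

Q ≈ 214 W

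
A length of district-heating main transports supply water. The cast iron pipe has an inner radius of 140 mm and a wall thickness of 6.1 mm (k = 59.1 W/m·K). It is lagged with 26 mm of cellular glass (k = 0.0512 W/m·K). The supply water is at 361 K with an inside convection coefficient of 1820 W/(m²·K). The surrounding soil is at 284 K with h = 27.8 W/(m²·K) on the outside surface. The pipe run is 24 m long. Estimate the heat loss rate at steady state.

Q ≈ 3400 W

Cylindrical conduction, so R = ln(r₂/r₁)/(2πkL) per layer, in series:
R_inner film = 1/(h_i·2πr₁L) = 1/(1820×2π×0.14×24) = 2.603×10^-5 K/W
R_cast iron pipe wall = ln(146.1/140)/(2π×59.1×24) = 4.786×10^-6 K/W
R_cellular glass = ln(172.1/146.1)/(2π×0.0512×24) = 0.02121 K/W
R_outer film = 1/(h_o·2πr_oL) = 1/(27.8×2π×0.1721×24) = 0.001386 K/W
R_total = 0.02263 K/W
Q = ΔT/R_total = 77/0.02263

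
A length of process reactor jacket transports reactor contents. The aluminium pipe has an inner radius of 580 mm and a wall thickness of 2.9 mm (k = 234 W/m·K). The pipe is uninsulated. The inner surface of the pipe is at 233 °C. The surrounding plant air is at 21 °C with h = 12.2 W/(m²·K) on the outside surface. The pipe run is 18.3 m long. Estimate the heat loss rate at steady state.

Per-layer cylindrical resistances, series-summed:
R_aluminium pipe wall = ln(582.9/580)/(2π×234×18.3) = 1.854×10^-7 K/W
R_outer film = 1/(h_o·2πr_oL) = 1/(12.2×2π×0.5829×18.3) = 0.001223 K/W
R_total = 0.001223 K/W
Q = ΔT/R_total = 212/0.001223

Q ≈ 173000 W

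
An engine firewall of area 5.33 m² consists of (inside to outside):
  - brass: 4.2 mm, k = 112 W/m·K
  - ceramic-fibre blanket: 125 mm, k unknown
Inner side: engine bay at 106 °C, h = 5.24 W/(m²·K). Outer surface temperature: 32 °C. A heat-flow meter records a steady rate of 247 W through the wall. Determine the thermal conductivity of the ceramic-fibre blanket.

k ≈ 0.0889 W/(m·K)

Using the resistance-network approach (series):
R_inner film = 1/(h_i·A) = 1/(5.24×5.33) = 0.0358 K/W
R_brass = L/(kA) = 0.0042/(112×5.33) = 7.036×10^-6 K/W
Sum of known resistances R_other = 0.03581 K/W
Total R = ΔT/Q = 74/247 = 0.2996 K/W
R_ceramic-fibre blanket = R_total − R_other = 0.2638 K/W
k = L/(R·A) = 0.125/(0.2638×5.33)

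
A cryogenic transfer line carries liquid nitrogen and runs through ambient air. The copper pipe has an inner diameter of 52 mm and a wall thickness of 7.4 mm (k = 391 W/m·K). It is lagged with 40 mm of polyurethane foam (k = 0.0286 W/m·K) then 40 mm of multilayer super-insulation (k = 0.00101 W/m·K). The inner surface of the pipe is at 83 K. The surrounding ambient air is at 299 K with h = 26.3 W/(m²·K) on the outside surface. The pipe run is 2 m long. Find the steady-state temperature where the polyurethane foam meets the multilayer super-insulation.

T ≈ 96 K

Per-layer cylindrical resistances, series-summed:
R_copper pipe wall = ln(33.4/26)/(2π×391×2) = 5.097×10^-5 K/W
R_polyurethane foam = ln(73.4/33.4)/(2π×0.0286×2) = 2.191 K/W
R_multilayer super-insulation = ln(113.4/73.4)/(2π×0.00101×2) = 34.27 K/W
R_outer film = 1/(h_o·2πr_oL) = 1/(26.3×2π×0.1134×2) = 0.02668 K/W
R_total = 36.49 K/W
Q = ΔT/R_total = 216/36.49
Q = 5.92 W
T_interface = T_inner + Q·ΣR(inner→interface) = 83 + 5.92×2.191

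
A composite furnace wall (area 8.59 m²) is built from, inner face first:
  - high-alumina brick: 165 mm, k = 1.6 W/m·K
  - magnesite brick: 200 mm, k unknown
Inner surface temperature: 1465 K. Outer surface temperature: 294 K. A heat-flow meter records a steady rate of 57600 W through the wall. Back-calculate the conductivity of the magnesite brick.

Treating each layer as a thermal resistance in series:
R_high-alumina brick = L/(kA) = 0.165/(1.6×8.59) = 0.01201 K/W
Sum of known resistances R_other = 0.01201 K/W
Total R = ΔT/Q = 1171/57600 = 0.02033 K/W
R_magnesite brick = R_total − R_other = 0.008325 K/W
k = L/(R·A) = 0.2/(0.008325×8.59)

k ≈ 2.8 W/(m·K)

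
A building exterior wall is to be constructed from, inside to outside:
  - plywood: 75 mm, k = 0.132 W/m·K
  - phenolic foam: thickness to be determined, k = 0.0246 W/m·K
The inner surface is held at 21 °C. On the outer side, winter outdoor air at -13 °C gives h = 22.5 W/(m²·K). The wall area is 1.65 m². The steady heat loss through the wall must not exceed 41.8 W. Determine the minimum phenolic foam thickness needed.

Model the wall as resistances in series:
R_plywood = L/(kA) = 0.075/(0.132×1.65) = 0.3444 K/W
R_outer film = 1/(h_o·A) = 1/(22.5×1.65) = 0.02694 K/W
Sum of the known resistances R_other = 0.3713 K/W
Required total resistance R_tot = ΔT/Q_allow = 34/41.8 = 0.8134 K/W
R_phenolic foam = R_tot − R_other = 0.4421 K/W
L = R·k·A = 0.4421×0.0246×1.65

L ≈ 17.9 mm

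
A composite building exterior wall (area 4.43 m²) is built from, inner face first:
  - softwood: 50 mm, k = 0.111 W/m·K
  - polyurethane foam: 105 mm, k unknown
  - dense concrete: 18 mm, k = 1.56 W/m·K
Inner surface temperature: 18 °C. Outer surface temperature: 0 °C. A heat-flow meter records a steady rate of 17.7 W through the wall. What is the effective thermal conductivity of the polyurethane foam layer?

Treating each layer as a thermal resistance in series:
R_softwood = L/(kA) = 0.05/(0.111×4.43) = 0.1017 K/W
R_dense concrete = L/(kA) = 0.018/(1.56×4.43) = 0.002605 K/W
Sum of known resistances R_other = 0.1043 K/W
Total R = ΔT/Q = 18/17.7 = 1.017 K/W
R_polyurethane foam = R_total − R_other = 0.9127 K/W
k = L/(R·A) = 0.105/(0.9127×4.43)

k ≈ 0.026 W/(m·K)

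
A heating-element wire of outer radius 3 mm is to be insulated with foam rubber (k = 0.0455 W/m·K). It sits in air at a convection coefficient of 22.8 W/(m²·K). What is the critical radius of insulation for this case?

For a cylinder r_cr = k/h = 0.0455/22.8
r_cr = 2 mm; since the bare radius (3 mm) is above r_cr, any added insulation will reduce heat loss.

r_cr ≈ 2 mm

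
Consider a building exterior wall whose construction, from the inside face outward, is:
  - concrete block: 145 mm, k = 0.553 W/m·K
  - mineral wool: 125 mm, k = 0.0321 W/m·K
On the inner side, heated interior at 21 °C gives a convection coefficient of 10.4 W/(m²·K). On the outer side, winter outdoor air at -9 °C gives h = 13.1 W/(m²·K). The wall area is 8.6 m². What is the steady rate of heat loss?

Q ≈ 59.6 W

Model the wall as resistances in series:
R_inner film = 1/(h_i·A) = 1/(10.4×8.6) = 0.01118 K/W
R_concrete block = L/(kA) = 0.145/(0.553×8.6) = 0.03049 K/W
R_mineral wool = L/(kA) = 0.125/(0.0321×8.6) = 0.4528 K/W
R_outer film = 1/(h_o·A) = 1/(13.1×8.6) = 0.008876 K/W
R_total = 0.5033 K/W
Q = ΔT / R_total = 30 / 0.5033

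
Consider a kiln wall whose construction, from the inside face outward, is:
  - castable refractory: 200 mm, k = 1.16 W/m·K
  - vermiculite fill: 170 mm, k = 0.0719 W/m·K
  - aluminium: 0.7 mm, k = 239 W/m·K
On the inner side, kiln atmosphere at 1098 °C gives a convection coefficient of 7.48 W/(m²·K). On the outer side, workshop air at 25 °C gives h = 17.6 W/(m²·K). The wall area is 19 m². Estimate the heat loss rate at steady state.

Series thermal resistances:
R_inner film = 1/(h_i·A) = 1/(7.48×19) = 0.007036 K/W
R_castable refractory = L/(kA) = 0.2/(1.16×19) = 0.009074 K/W
R_vermiculite fill = L/(kA) = 0.17/(0.0719×19) = 0.1244 K/W
R_aluminium = L/(kA) = 0.0007/(239×19) = 1.542×10^-7 K/W
R_outer film = 1/(h_o·A) = 1/(17.6×19) = 0.00299 K/W
R_total = 0.1435 K/W
Q = ΔT / R_total = 1073 / 0.1435

Q ≈ 7480 W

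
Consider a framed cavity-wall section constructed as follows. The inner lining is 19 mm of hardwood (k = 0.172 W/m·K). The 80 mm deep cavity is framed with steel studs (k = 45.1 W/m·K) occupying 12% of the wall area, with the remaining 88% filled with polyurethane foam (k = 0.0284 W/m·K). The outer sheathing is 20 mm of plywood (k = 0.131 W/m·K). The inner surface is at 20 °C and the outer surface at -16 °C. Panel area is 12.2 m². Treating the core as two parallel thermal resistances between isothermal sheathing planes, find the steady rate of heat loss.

Q ≈ 1580 W

Sheathing layers in series; stud and cavity paths in parallel between them.
R_inner = 0.019/(0.172×12.2) = 0.009055 K/W
R_stud  = 0.08/(45.1×0.12×12.2) = 0.001212 K/W
R_cav   = 0.08/(0.0284×0.88×12.2) = 0.2624 K/W
1/R_core = 1/R_stud + 1/R_cav → R_core = 0.001206 K/W
R_outer = 0.02/(0.131×12.2) = 0.01251 K/W
R_total = 0.02277 K/W
Q = ΔT/R_total = 36/0.02277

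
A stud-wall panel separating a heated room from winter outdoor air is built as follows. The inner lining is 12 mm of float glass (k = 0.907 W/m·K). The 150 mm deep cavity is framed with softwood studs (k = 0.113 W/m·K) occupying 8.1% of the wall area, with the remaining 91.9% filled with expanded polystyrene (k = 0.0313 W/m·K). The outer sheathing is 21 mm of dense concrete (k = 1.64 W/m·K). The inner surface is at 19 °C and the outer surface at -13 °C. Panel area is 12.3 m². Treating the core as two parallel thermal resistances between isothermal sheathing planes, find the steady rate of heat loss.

Sheathing layers in series; stud and cavity paths in parallel between them.
R_inner = 0.012/(0.907×12.3) = 0.001076 K/W
R_stud  = 0.15/(0.113×0.081×12.3) = 1.332 K/W
R_cav   = 0.15/(0.0313×0.919×12.3) = 0.424 K/W
1/R_core = 1/R_stud + 1/R_cav → R_core = 0.3216 K/W
R_outer = 0.021/(1.64×12.3) = 0.001041 K/W
R_total = 0.3237 K/W
Q = ΔT/R_total = 32/0.3237

Q ≈ 98.8 W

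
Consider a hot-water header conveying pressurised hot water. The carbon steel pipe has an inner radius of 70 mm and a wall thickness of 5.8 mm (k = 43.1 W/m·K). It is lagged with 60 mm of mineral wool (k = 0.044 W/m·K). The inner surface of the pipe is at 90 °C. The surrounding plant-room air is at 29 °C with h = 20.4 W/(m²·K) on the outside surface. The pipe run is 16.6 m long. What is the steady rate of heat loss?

Q ≈ 467 W

For a radial system each layer contributes R = ln(r_out/r_in)/(2πkL); films add R = 1/(hA).
R_carbon steel pipe wall = ln(75.8/70)/(2π×43.1×16.6) = 1.771×10^-5 K/W
R_mineral wool = ln(135.8/75.8)/(2π×0.044×16.6) = 0.1271 K/W
R_outer film = 1/(h_o·2πr_oL) = 1/(20.4×2π×0.1358×16.6) = 0.003461 K/W
R_total = 0.1305 K/W
Q = ΔT/R_total = 61/0.1305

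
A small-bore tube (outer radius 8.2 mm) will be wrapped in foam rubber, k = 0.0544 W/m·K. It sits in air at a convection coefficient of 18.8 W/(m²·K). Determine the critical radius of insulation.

r_cr ≈ 2.89 mm

For a cylinder r_cr = k/h = 0.0544/18.8
r_cr = 2.89 mm; since the bare radius (8.2 mm) is above r_cr, any added insulation will reduce heat loss.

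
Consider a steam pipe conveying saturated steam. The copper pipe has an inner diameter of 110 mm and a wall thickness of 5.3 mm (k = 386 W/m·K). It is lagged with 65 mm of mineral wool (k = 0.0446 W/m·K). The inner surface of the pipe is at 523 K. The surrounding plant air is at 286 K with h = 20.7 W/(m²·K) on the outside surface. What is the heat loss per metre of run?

q′ ≈ 88.7 W/m

Radial resistances (cylindrical: R_cond = ln(r_o/r_i)/(2πkL), R_conv = 1/(h·2πrL)):
R_copper pipe wall = ln(60.3/55)/(2π×386×1) = 3.793×10^-5 K/W
R_mineral wool = ln(125.3/60.3)/(2π×0.0446×1) = 2.61 K/W
R_outer film = 1/(h_o·2πr_oL) = 1/(20.7×2π×0.1253×1) = 0.06136 K/W
R_total = 2.671 K/W
Q = ΔT/R_total = 237/2.671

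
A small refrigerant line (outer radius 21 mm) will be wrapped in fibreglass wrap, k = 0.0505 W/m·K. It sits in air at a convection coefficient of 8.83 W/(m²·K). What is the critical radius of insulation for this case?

For a cylinder r_cr = k/h = 0.0505/8.83
r_cr = 5.72 mm; since the bare radius (21 mm) is above r_cr, any added insulation will reduce heat loss.

r_cr ≈ 5.72 mm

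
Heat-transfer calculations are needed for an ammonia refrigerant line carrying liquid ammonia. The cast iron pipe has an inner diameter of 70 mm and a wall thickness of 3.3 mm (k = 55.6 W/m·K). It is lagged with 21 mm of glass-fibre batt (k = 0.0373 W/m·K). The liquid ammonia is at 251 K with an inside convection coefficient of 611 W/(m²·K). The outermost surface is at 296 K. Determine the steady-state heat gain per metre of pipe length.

Treating each annulus and film as a series resistance:
R_inner film = 1/(h_i·2πr₁L) = 1/(611×2π×0.035×1) = 0.007442 K/W
R_cast iron pipe wall = ln(38.3/35)/(2π×55.6×1) = 2.579×10^-4 K/W
R_glass-fibre batt = ln(59.3/38.3)/(2π×0.0373×1) = 1.865 K/W
R_total = 1.873 K/W
Q = ΔT/R_total = 45/1.873

q′ ≈ 24 W/m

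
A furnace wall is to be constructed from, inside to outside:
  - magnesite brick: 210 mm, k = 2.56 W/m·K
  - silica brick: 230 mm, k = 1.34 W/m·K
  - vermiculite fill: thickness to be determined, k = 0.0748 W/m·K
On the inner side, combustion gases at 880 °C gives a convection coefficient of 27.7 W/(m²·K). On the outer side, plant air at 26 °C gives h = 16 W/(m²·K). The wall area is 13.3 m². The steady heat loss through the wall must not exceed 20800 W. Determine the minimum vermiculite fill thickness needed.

L ≈ 14.5 mm

Model the wall as resistances in series:
R_inner film = 1/(h_i·A) = 1/(27.7×13.3) = 0.002714 K/W
R_magnesite brick = L/(kA) = 0.21/(2.56×13.3) = 0.006168 K/W
R_silica brick = L/(kA) = 0.23/(1.34×13.3) = 0.01291 K/W
R_outer film = 1/(h_o·A) = 1/(16×13.3) = 0.004699 K/W
Sum of the known resistances R_other = 0.02649 K/W
Required total resistance R_tot = ΔT/Q_allow = 854/20800 = 0.04106 K/W
R_vermiculite fill = R_tot − R_other = 0.01457 K/W
L = R·k·A = 0.01457×0.0748×13.3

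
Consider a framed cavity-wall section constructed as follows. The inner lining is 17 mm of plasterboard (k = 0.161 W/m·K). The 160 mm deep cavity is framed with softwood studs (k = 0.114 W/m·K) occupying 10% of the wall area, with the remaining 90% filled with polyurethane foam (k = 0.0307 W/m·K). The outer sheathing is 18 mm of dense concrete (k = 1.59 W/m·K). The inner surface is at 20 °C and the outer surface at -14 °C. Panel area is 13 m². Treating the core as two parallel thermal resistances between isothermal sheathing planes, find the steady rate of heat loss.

Q ≈ 105 W

Sheathing layers in series; stud and cavity paths in parallel between them.
R_inner = 0.017/(0.161×13) = 0.008122 K/W
R_stud  = 0.16/(0.114×0.1×13) = 1.08 K/W
R_cav   = 0.16/(0.0307×0.9×13) = 0.4454 K/W
1/R_core = 1/R_stud + 1/R_cav → R_core = 0.3153 K/W
R_outer = 0.018/(1.59×13) = 8.708×10^-4 K/W
R_total = 0.3243 K/W
Q = ΔT/R_total = 34/0.3243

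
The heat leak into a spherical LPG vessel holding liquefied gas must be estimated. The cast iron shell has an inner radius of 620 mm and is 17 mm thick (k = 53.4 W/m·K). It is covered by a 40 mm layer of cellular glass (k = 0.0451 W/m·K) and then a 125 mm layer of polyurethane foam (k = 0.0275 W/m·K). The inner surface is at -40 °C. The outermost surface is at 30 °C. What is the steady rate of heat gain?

Q ≈ 84.3 W

Each spherical layer contributes R = (1/r_i − 1/r_o)/(4πk):
R_cast iron shell = (1/0.62 − 1/0.637)/(4π×53.4) = 6.415×10^-5 K/W
R_cellular glass = (1/0.637 − 1/0.677)/(4π×0.0451) = 0.1637 K/W
R_polyurethane foam = (1/0.677 − 1/0.802)/(4π×0.0275) = 0.6662 K/W
R_total = 0.8299 K/W
Q = ΔT/R_total = 70/0.8299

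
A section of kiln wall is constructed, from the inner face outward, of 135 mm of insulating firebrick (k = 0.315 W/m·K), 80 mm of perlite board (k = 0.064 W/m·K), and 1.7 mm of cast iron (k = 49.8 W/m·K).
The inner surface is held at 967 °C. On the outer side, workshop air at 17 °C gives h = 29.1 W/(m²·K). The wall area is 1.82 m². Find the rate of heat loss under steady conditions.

Treating each layer as a thermal resistance in series:
R_insulating firebrick = L/(kA) = 0.135/(0.315×1.82) = 0.2355 K/W
R_perlite board = L/(kA) = 0.08/(0.064×1.82) = 0.6868 K/W
R_cast iron = L/(kA) = 0.0017/(49.8×1.82) = 1.876×10^-5 K/W
R_outer film = 1/(h_o·A) = 1/(29.1×1.82) = 0.01888 K/W
R_total = 0.9412 K/W
Q = ΔT / R_total = 950 / 0.9412

Q ≈ 1010 W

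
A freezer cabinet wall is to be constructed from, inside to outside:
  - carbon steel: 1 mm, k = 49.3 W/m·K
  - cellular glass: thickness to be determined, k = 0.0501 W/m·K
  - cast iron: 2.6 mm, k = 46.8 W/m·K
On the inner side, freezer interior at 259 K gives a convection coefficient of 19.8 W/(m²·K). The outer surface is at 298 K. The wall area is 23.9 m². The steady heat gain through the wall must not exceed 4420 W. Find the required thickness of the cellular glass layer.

L ≈ 8.03 mm

Treating each layer as a thermal resistance in series:
R_inner film = 1/(h_i·A) = 1/(19.8×23.9) = 0.002113 K/W
R_carbon steel = L/(kA) = 0.001/(49.3×23.9) = 8.487×10^-7 K/W
R_cast iron = L/(kA) = 0.0026/(46.8×23.9) = 2.325×10^-6 K/W
Sum of the known resistances R_other = 0.002116 K/W
Required total resistance R_tot = ΔT/Q_allow = 39/4420 = 0.008824 K/W
R_cellular glass = R_tot − R_other = 0.006707 K/W
L = R·k·A = 0.006707×0.0501×23.9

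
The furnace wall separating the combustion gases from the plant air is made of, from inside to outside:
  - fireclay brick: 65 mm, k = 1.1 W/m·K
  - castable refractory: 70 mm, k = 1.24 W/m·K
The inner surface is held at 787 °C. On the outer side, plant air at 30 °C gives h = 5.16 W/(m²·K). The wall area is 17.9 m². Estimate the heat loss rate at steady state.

Model the wall as resistances in series:
R_fireclay brick = L/(kA) = 0.065/(1.1×17.9) = 0.003301 K/W
R_castable refractory = L/(kA) = 0.07/(1.24×17.9) = 0.003154 K/W
R_outer film = 1/(h_o·A) = 1/(5.16×17.9) = 0.01083 K/W
R_total = 0.01728 K/W
Q = ΔT / R_total = 757 / 0.01728

Q ≈ 43800 W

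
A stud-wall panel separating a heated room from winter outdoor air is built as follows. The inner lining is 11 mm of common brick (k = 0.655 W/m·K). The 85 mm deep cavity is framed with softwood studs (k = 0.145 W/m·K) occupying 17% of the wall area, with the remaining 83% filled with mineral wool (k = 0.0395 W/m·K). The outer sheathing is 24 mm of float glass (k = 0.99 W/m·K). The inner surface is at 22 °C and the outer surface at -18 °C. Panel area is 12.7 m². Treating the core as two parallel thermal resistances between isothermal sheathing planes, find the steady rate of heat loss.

Sheathing layers in series; stud and cavity paths in parallel between them.
R_inner = 0.011/(0.655×12.7) = 0.001322 K/W
R_stud  = 0.085/(0.145×0.17×12.7) = 0.2715 K/W
R_cav   = 0.085/(0.0395×0.83×12.7) = 0.2041 K/W
1/R_core = 1/R_stud + 1/R_cav → R_core = 0.1165 K/W
R_outer = 0.024/(0.99×12.7) = 0.001909 K/W
R_total = 0.1198 K/W
Q = ΔT/R_total = 40/0.1198

Q ≈ 334 W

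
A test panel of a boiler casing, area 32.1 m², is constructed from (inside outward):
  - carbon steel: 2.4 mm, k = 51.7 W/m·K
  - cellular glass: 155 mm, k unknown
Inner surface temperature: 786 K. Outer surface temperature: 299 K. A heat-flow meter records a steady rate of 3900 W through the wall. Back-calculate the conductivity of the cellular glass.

k ≈ 0.0387 W/(m·K)

Using the resistance-network approach (series):
R_carbon steel = L/(kA) = 0.0024/(51.7×32.1) = 1.446×10^-6 K/W
Sum of known resistances R_other = 1.446×10^-6 K/W
Total R = ΔT/Q = 487/3900 = 0.1249 K/W
R_cellular glass = R_total − R_other = 0.1249 K/W
k = L/(R·A) = 0.155/(0.1249×32.1)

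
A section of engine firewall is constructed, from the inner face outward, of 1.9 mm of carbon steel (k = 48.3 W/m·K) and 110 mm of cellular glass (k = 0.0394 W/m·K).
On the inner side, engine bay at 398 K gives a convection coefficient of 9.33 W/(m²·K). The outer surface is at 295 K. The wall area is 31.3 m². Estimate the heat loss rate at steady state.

Model the wall as resistances in series:
R_inner film = 1/(h_i·A) = 1/(9.33×31.3) = 0.003424 K/W
R_carbon steel = L/(kA) = 0.0019/(48.3×31.3) = 1.257×10^-6 K/W
R_cellular glass = L/(kA) = 0.11/(0.0394×31.3) = 0.0892 K/W
R_total = 0.09262 K/W
Q = ΔT / R_total = 103 / 0.09262

Q ≈ 1110 W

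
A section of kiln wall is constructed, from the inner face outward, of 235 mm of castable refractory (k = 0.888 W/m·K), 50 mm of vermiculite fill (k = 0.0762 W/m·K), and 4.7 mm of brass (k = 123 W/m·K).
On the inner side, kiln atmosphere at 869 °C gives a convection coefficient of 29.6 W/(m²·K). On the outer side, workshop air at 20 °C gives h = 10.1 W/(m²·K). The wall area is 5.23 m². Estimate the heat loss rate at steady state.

Treating each layer as a thermal resistance in series:
R_inner film = 1/(h_i·A) = 1/(29.6×5.23) = 0.00646 K/W
R_castable refractory = L/(kA) = 0.235/(0.888×5.23) = 0.0506 K/W
R_vermiculite fill = L/(kA) = 0.05/(0.0762×5.23) = 0.1255 K/W
R_brass = L/(kA) = 0.0047/(123×5.23) = 7.306×10^-6 K/W
R_outer film = 1/(h_o·A) = 1/(10.1×5.23) = 0.01893 K/W
R_total = 0.2015 K/W
Q = ΔT / R_total = 849 / 0.2015

Q ≈ 4210 W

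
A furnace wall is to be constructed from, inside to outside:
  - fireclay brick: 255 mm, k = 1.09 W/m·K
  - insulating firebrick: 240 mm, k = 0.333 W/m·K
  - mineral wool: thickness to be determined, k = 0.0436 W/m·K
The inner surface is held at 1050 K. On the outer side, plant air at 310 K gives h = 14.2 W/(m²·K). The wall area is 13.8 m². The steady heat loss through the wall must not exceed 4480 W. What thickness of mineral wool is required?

Series thermal resistances:
R_fireclay brick = L/(kA) = 0.255/(1.09×13.8) = 0.01695 K/W
R_insulating firebrick = L/(kA) = 0.24/(0.333×13.8) = 0.05223 K/W
R_outer film = 1/(h_o·A) = 1/(14.2×13.8) = 0.005103 K/W
Sum of the known resistances R_other = 0.07428 K/W
Required total resistance R_tot = ΔT/Q_allow = 740/4480 = 0.1652 K/W
R_mineral wool = R_tot − R_other = 0.0909 K/W
L = R·k·A = 0.0909×0.0436×13.8

L ≈ 54.7 mm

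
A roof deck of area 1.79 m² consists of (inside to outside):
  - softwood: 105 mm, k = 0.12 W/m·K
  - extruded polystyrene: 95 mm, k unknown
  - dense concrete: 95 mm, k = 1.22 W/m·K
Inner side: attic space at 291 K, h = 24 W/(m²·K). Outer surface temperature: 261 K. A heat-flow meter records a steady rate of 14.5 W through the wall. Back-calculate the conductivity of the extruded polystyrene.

Model the wall as resistances in series:
R_inner film = 1/(h_i·A) = 1/(24×1.79) = 0.02328 K/W
R_softwood = L/(kA) = 0.105/(0.12×1.79) = 0.4888 K/W
R_dense concrete = L/(kA) = 0.095/(1.22×1.79) = 0.0435 K/W
Sum of known resistances R_other = 0.5556 K/W
Total R = ΔT/Q = 30/14.5 = 2.069 K/W
R_extruded polystyrene = R_total − R_other = 1.513 K/W
k = L/(R·A) = 0.095/(1.513×1.79)

k ≈ 0.0351 W/(m·K)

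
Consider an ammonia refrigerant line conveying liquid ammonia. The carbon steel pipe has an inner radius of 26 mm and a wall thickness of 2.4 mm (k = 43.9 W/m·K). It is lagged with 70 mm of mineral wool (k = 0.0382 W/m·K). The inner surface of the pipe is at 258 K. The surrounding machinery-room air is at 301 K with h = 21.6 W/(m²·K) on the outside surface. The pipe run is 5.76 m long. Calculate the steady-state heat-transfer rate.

Q ≈ 47.2 W

For a radial system each layer contributes R = ln(r_out/r_in)/(2πkL); films add R = 1/(hA).
R_carbon steel pipe wall = ln(28.4/26)/(2π×43.9×5.76) = 5.557×10^-5 K/W
R_mineral wool = ln(98.4/28.4)/(2π×0.0382×5.76) = 0.8988 K/W
R_outer film = 1/(h_o·2πr_oL) = 1/(21.6×2π×0.0984×5.76) = 0.013 K/W
R_total = 0.9119 K/W
Q = ΔT/R_total = 43/0.9119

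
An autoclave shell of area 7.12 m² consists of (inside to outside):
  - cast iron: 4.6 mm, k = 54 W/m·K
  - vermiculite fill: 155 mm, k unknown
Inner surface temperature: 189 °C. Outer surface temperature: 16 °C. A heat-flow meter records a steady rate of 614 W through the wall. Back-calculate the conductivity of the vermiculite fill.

k ≈ 0.0773 W/(m·K)

Series thermal resistances:
R_cast iron = L/(kA) = 0.0046/(54×7.12) = 1.196×10^-5 K/W
Sum of known resistances R_other = 1.196×10^-5 K/W
Total R = ΔT/Q = 173/614 = 0.2818 K/W
R_vermiculite fill = R_total − R_other = 0.2817 K/W
k = L/(R·A) = 0.155/(0.2817×7.12)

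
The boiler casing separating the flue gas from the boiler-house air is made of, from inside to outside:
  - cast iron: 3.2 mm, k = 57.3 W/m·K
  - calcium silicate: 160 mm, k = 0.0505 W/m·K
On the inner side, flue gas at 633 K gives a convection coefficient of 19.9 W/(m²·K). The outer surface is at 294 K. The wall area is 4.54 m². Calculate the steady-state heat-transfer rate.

Q ≈ 478 W

Using the resistance-network approach (series):
R_inner film = 1/(h_i·A) = 1/(19.9×4.54) = 0.01107 K/W
R_cast iron = L/(kA) = 0.0032/(57.3×4.54) = 1.23×10^-5 K/W
R_calcium silicate = L/(kA) = 0.16/(0.0505×4.54) = 0.6979 K/W
R_total = 0.7089 K/W
Q = ΔT / R_total = 339 / 0.7089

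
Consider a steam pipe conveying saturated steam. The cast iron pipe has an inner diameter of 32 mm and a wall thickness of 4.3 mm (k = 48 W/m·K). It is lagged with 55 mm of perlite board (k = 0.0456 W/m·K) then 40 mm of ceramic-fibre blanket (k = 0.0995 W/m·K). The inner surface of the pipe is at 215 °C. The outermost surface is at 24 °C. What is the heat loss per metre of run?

q′ ≈ 36.3 W/m

Cylindrical conduction, so R = ln(r₂/r₁)/(2πkL) per layer, in series:
R_cast iron pipe wall = ln(20.3/16)/(2π×48×1) = 7.892×10^-4 K/W
R_perlite board = ln(75.3/20.3)/(2π×0.0456×1) = 4.575 K/W
R_ceramic-fibre blanket = ln(115.3/75.3)/(2π×0.0995×1) = 0.6815 K/W
R_total = 5.258 K/W
Q = ΔT/R_total = 191/5.258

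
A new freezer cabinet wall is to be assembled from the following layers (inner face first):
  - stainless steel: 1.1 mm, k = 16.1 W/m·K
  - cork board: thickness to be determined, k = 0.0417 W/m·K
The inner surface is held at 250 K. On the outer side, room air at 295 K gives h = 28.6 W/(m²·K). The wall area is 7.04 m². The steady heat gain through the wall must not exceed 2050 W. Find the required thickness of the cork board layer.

L ≈ 4.98 mm

Treating each layer as a thermal resistance in series:
R_stainless steel = L/(kA) = 0.0011/(16.1×7.04) = 9.705×10^-6 K/W
R_outer film = 1/(h_o·A) = 1/(28.6×7.04) = 0.004967 K/W
Sum of the known resistances R_other = 0.004976 K/W
Required total resistance R_tot = ΔT/Q_allow = 45/2050 = 0.02195 K/W
R_cork board = R_tot − R_other = 0.01697 K/W
L = R·k·A = 0.01697×0.0417×7.04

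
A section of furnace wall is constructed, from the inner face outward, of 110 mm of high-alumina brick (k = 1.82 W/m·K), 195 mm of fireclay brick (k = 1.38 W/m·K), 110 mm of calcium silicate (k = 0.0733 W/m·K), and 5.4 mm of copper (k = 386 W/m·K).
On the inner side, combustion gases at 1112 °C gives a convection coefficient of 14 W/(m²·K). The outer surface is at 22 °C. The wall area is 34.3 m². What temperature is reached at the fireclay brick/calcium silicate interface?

Using the resistance-network approach (series):
R_inner film = 1/(h_i·A) = 1/(14×34.3) = 0.002082 K/W
R_high-alumina brick = L/(kA) = 0.11/(1.82×34.3) = 0.001762 K/W
R_fireclay brick = L/(kA) = 0.195/(1.38×34.3) = 0.00412 K/W
R_calcium silicate = L/(kA) = 0.11/(0.0733×34.3) = 0.04375 K/W
R_copper = L/(kA) = 0.0054/(386×34.3) = 4.079×10^-7 K/W
R_total = 0.05172 K/W;  Q = ΔT/R_total = 1090/0.05172 = 21080 W
T_interface = T_inner − Q·ΣR(inner→interface) = 1112 − 21100×0.007964

T ≈ 944 °C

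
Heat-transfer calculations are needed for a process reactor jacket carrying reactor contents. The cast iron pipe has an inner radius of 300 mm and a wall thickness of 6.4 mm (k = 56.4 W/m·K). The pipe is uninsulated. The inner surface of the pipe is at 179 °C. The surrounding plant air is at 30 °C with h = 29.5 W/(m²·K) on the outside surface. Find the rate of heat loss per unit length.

q′ ≈ 8430 W/m

Cylindrical conduction, so R = ln(r₂/r₁)/(2πkL) per layer, in series:
R_cast iron pipe wall = ln(306.4/300)/(2π×56.4×1) = 5.957×10^-5 K/W
R_outer film = 1/(h_o·2πr_oL) = 1/(29.5×2π×0.3064×1) = 0.01761 K/W
R_total = 0.01767 K/W
Q = ΔT/R_total = 149/0.01767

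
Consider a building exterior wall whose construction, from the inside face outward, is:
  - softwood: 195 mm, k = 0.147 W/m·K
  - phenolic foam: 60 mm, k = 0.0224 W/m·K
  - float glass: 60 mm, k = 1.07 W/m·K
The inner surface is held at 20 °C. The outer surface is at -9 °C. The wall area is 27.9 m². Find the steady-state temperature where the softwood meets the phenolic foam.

Using the resistance-network approach (series):
R_softwood = L/(kA) = 0.195/(0.147×27.9) = 0.04755 K/W
R_phenolic foam = L/(kA) = 0.06/(0.0224×27.9) = 0.09601 K/W
R_float glass = L/(kA) = 0.06/(1.07×27.9) = 0.00201 K/W
R_total = 0.1456 K/W;  Q = ΔT/R_total = 29/0.1456 = 199.2 W
T_interface = T_inner − Q·ΣR(inner→interface) = 20 − 199×0.04755

T ≈ 10.5 °C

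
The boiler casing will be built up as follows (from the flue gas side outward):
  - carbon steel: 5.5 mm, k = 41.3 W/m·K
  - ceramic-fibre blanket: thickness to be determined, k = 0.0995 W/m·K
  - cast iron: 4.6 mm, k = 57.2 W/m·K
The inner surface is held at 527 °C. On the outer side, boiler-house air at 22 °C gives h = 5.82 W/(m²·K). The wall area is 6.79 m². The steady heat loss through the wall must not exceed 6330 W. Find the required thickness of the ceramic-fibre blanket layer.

L ≈ 36.8 mm

Treating each layer as a thermal resistance in series:
R_carbon steel = L/(kA) = 0.0055/(41.3×6.79) = 1.961×10^-5 K/W
R_cast iron = L/(kA) = 0.0046/(57.2×6.79) = 1.184×10^-5 K/W
R_outer film = 1/(h_o·A) = 1/(5.82×6.79) = 0.02531 K/W
Sum of the known resistances R_other = 0.02534 K/W
Required total resistance R_tot = ΔT/Q_allow = 505/6330 = 0.07978 K/W
R_ceramic-fibre blanket = R_tot − R_other = 0.05444 K/W
L = R·k·A = 0.05444×0.0995×6.79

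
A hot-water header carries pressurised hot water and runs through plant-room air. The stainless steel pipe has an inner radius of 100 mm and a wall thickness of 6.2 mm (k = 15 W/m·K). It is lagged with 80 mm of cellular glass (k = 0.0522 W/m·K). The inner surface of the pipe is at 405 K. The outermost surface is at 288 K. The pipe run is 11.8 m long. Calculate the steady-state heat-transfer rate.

Treating each annulus and film as a series resistance:
R_stainless steel pipe wall = ln(106.2/100)/(2π×15×11.8) = 5.409×10^-5 K/W
R_cellular glass = ln(186.2/106.2)/(2π×0.0522×11.8) = 0.1451 K/W
R_total = 0.1451 K/W
Q = ΔT/R_total = 117/0.1451

Q ≈ 806 W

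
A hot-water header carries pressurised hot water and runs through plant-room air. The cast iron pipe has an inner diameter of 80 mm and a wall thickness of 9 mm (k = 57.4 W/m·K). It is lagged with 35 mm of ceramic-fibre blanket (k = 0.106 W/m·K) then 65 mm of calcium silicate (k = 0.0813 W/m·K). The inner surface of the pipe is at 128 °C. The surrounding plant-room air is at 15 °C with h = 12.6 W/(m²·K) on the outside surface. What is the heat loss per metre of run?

Cylindrical conduction, so R = ln(r₂/r₁)/(2πkL) per layer, in series:
R_cast iron pipe wall = ln(49/40)/(2π×57.4×1) = 5.627×10^-4 K/W
R_ceramic-fibre blanket = ln(84/49)/(2π×0.106×1) = 0.8093 K/W
R_calcium silicate = ln(149/84)/(2π×0.0813×1) = 1.122 K/W
R_outer film = 1/(h_o·2πr_oL) = 1/(12.6×2π×0.149×1) = 0.08477 K/W
R_total = 2.017 K/W
Q = ΔT/R_total = 113/2.017

q′ ≈ 56 W/m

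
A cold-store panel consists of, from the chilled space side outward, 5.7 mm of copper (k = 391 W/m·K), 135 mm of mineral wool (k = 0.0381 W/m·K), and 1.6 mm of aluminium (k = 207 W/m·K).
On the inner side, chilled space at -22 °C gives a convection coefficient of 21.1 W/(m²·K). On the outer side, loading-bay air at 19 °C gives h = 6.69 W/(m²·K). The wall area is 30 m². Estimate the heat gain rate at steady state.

Q ≈ 329 W

Thermal resistances in series:
R_inner film = 1/(h_i·A) = 1/(21.1×30) = 0.00158 K/W
R_copper = L/(kA) = 0.0057/(391×30) = 4.859×10^-7 K/W
R_mineral wool = L/(kA) = 0.135/(0.0381×30) = 0.1181 K/W
R_aluminium = L/(kA) = 0.0016/(207×30) = 2.576×10^-7 K/W
R_outer film = 1/(h_o·A) = 1/(6.69×30) = 0.004983 K/W
R_total = 0.1247 K/W
Q = ΔT / R_total = 41 / 0.1247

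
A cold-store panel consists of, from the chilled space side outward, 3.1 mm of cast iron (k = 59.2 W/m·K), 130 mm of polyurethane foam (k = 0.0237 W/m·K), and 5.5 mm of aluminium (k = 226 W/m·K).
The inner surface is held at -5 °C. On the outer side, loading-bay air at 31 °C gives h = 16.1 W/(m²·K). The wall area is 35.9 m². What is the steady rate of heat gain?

Q ≈ 233 W

Using the resistance-network approach (series):
R_cast iron = L/(kA) = 0.0031/(59.2×35.9) = 1.459×10^-6 K/W
R_polyurethane foam = L/(kA) = 0.13/(0.0237×35.9) = 0.1528 K/W
R_aluminium = L/(kA) = 0.0055/(226×35.9) = 6.779×10^-7 K/W
R_outer film = 1/(h_o·A) = 1/(16.1×35.9) = 0.00173 K/W
R_total = 0.1545 K/W
Q = ΔT / R_total = 36 / 0.1545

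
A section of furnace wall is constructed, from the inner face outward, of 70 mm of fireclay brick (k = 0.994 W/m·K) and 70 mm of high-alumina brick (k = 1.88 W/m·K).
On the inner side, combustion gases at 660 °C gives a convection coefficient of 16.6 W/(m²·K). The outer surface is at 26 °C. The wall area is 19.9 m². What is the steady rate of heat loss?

Q ≈ 75100 W

Thermal resistances in series:
R_inner film = 1/(h_i·A) = 1/(16.6×19.9) = 0.003027 K/W
R_fireclay brick = L/(kA) = 0.07/(0.994×19.9) = 0.003539 K/W
R_high-alumina brick = L/(kA) = 0.07/(1.88×19.9) = 0.001871 K/W
R_total = 0.008437 K/W
Q = ΔT / R_total = 634 / 0.008437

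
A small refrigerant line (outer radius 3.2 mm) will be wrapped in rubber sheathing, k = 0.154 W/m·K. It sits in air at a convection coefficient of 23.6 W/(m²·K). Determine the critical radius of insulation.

r_cr ≈ 6.53 mm

For a cylinder r_cr = k/h = 0.154/23.6
r_cr = 6.53 mm; since the bare radius (3.2 mm) is below r_cr, adding a thin layer of insulation will *increase* heat loss.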